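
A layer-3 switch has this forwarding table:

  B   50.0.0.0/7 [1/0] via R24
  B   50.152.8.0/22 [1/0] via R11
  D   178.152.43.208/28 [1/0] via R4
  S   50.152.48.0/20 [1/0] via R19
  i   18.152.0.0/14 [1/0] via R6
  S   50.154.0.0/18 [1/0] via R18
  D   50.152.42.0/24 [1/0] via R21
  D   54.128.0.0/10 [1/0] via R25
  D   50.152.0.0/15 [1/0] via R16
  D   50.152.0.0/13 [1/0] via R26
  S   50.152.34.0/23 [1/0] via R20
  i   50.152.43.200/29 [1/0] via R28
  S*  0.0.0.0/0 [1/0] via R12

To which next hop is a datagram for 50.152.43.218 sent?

R16

Routes whose prefix contains 50.152.43.218:
  0.0.0.0/0 (default, matches everything) -> R12
  50.0.0.0/7 (50.0.0.0 - 51.255.255.255) -> R24
  50.152.0.0/13 (50.152.0.0 - 50.159.255.255) -> R26
  50.152.0.0/15 (50.152.0.0 - 50.153.255.255) -> R16
More-specific entries that do NOT match:
  50.152.43.200/29 (50.152.43.200 - 50.152.43.207) does not contain 50.152.43.218
  178.152.43.208/28 (178.152.43.208 - 178.152.43.223) does not contain 50.152.43.218
  50.152.42.0/24 (50.152.42.0 - 50.152.42.255) does not contain 50.152.43.218
  50.152.34.0/23 (50.152.34.0 - 50.152.35.255) does not contain 50.152.43.218
  50.152.8.0/22 (50.152.8.0 - 50.152.11.255) does not contain 50.152.43.218
  50.152.48.0/20 (50.152.48.0 - 50.152.63.255) does not contain 50.152.43.218
  50.154.0.0/18 (50.154.0.0 - 50.154.63.255) does not contain 50.152.43.218
Longest matching prefix is /15 -> next hop R16.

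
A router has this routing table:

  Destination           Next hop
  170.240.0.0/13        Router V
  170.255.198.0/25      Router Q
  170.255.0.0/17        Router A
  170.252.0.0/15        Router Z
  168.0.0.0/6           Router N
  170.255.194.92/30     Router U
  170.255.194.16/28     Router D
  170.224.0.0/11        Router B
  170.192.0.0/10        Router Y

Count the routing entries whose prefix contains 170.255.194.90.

Prefixes containing 170.255.194.90:
  168.0.0.0/6 (168.0.0.0 - 171.255.255.255)
  170.192.0.0/10 (170.192.0.0 - 170.255.255.255)
  170.224.0.0/11 (170.224.0.0 - 170.255.255.255)
Total matching entries: 3.

3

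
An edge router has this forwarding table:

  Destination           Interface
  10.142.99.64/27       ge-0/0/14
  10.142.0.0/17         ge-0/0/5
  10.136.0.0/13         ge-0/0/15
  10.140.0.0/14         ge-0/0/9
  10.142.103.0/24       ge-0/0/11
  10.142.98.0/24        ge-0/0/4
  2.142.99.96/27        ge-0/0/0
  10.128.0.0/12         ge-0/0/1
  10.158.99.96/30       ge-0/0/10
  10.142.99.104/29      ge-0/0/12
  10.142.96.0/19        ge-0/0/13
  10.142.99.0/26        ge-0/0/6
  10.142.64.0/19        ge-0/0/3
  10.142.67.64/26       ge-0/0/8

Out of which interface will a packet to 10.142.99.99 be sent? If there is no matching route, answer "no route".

ge-0/0/13

Routes whose prefix contains 10.142.99.99:
  10.128.0.0/12 (10.128.0.0 - 10.143.255.255) -> ge-0/0/1
  10.136.0.0/13 (10.136.0.0 - 10.143.255.255) -> ge-0/0/15
  10.140.0.0/14 (10.140.0.0 - 10.143.255.255) -> ge-0/0/9
  10.142.0.0/17 (10.142.0.0 - 10.142.127.255) -> ge-0/0/5
  10.142.96.0/19 (10.142.96.0 - 10.142.127.255) -> ge-0/0/13
More-specific entries that do NOT match:
  10.158.99.96/30 (10.158.99.96 - 10.158.99.99) does not contain 10.142.99.99
  10.142.99.104/29 (10.142.99.104 - 10.142.99.111) does not contain 10.142.99.99
  10.142.99.64/27 (10.142.99.64 - 10.142.99.95) does not contain 10.142.99.99
  2.142.99.96/27 (2.142.99.96 - 2.142.99.127) does not contain 10.142.99.99
  10.142.99.0/26 (10.142.99.0 - 10.142.99.63) does not contain 10.142.99.99
  10.142.67.64/26 (10.142.67.64 - 10.142.67.127) does not contain 10.142.99.99
  10.142.103.0/24 (10.142.103.0 - 10.142.103.255) does not contain 10.142.99.99
  10.142.98.0/24 (10.142.98.0 - 10.142.98.255) does not contain 10.142.99.99
Longest matching prefix is /19 -> interface ge-0/0/13.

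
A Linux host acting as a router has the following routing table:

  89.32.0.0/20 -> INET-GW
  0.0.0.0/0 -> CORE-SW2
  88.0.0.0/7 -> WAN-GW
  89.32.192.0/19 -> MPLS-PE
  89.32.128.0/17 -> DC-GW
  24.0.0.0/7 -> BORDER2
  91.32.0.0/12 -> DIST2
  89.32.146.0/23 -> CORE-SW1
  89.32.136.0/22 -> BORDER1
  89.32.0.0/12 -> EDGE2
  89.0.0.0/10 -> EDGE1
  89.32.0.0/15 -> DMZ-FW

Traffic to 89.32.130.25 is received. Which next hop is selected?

DC-GW

Routes whose prefix contains 89.32.130.25:
  0.0.0.0/0 (default, matches everything) -> CORE-SW2
  88.0.0.0/7 (88.0.0.0 - 89.255.255.255) -> WAN-GW
  89.0.0.0/10 (89.0.0.0 - 89.63.255.255) -> EDGE1
  89.32.0.0/12 (89.32.0.0 - 89.47.255.255) -> EDGE2
  89.32.0.0/15 (89.32.0.0 - 89.33.255.255) -> DMZ-FW
  89.32.128.0/17 (89.32.128.0 - 89.32.255.255) -> DC-GW
More-specific entries that do NOT match:
  89.32.146.0/23 (89.32.146.0 - 89.32.147.255) does not contain 89.32.130.25
  89.32.136.0/22 (89.32.136.0 - 89.32.139.255) does not contain 89.32.130.25
  89.32.0.0/20 (89.32.0.0 - 89.32.15.255) does not contain 89.32.130.25
  89.32.192.0/19 (89.32.192.0 - 89.32.223.255) does not contain 89.32.130.25
Longest matching prefix is /17 -> next hop DC-GW.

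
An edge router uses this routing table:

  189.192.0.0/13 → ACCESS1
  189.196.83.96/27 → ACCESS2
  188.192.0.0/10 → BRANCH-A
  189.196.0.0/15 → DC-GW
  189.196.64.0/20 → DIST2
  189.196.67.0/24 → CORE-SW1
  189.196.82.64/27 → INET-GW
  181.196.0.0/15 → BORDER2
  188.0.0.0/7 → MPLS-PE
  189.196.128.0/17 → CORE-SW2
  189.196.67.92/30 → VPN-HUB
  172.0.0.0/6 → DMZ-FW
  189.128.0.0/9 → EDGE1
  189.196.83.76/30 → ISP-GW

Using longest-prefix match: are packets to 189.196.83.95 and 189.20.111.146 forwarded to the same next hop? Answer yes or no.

no

189.196.83.95: longest match 189.196.0.0/15 -> DC-GW
189.20.111.146: longest match 188.0.0.0/7 -> MPLS-PE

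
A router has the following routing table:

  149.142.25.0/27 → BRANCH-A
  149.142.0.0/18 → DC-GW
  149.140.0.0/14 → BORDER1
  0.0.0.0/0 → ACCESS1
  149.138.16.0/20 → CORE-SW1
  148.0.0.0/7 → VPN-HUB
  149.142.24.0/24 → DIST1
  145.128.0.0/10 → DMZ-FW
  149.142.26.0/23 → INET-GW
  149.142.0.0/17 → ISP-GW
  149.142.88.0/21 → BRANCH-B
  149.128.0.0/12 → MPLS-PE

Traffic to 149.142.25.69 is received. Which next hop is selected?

DC-GW

Routes whose prefix contains 149.142.25.69:
  0.0.0.0/0 (default, matches everything) -> ACCESS1
  148.0.0.0/7 (148.0.0.0 - 149.255.255.255) -> VPN-HUB
  149.128.0.0/12 (149.128.0.0 - 149.143.255.255) -> MPLS-PE
  149.140.0.0/14 (149.140.0.0 - 149.143.255.255) -> BORDER1
  149.142.0.0/17 (149.142.0.0 - 149.142.127.255) -> ISP-GW
  149.142.0.0/18 (149.142.0.0 - 149.142.63.255) -> DC-GW
More-specific entries that do NOT match:
  149.142.25.0/27 (149.142.25.0 - 149.142.25.31) does not contain 149.142.25.69
  149.142.24.0/24 (149.142.24.0 - 149.142.24.255) does not contain 149.142.25.69
  149.142.26.0/23 (149.142.26.0 - 149.142.27.255) does not contain 149.142.25.69
  149.142.88.0/21 (149.142.88.0 - 149.142.95.255) does not contain 149.142.25.69
  149.138.16.0/20 (149.138.16.0 - 149.138.31.255) does not contain 149.142.25.69
Longest matching prefix is /18 -> next hop DC-GW.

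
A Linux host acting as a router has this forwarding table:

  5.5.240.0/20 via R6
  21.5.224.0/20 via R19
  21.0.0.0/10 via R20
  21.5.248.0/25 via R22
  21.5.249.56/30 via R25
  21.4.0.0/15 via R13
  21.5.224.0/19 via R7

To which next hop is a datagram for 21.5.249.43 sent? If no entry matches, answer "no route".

R7

Routes whose prefix contains 21.5.249.43:
  21.0.0.0/10 (21.0.0.0 - 21.63.255.255) -> R20
  21.4.0.0/15 (21.4.0.0 - 21.5.255.255) -> R13
  21.5.224.0/19 (21.5.224.0 - 21.5.255.255) -> R7
More-specific entries that do NOT match:
  21.5.249.56/30 (21.5.249.56 - 21.5.249.59) does not contain 21.5.249.43
  21.5.248.0/25 (21.5.248.0 - 21.5.248.127) does not contain 21.5.249.43
  5.5.240.0/20 (5.5.240.0 - 5.5.255.255) does not contain 21.5.249.43
  21.5.224.0/20 (21.5.224.0 - 21.5.239.255) does not contain 21.5.249.43
Longest matching prefix is /19 -> next hop R7.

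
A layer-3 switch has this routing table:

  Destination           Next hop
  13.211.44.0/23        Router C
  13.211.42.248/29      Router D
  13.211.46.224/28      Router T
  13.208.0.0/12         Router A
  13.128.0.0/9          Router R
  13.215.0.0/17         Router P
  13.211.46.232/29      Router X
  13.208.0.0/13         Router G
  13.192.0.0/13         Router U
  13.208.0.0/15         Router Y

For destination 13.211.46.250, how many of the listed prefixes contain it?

Prefixes containing 13.211.46.250:
  13.128.0.0/9 (13.128.0.0 - 13.255.255.255)
  13.208.0.0/12 (13.208.0.0 - 13.223.255.255)
  13.208.0.0/13 (13.208.0.0 - 13.215.255.255)
Total matching entries: 3.

3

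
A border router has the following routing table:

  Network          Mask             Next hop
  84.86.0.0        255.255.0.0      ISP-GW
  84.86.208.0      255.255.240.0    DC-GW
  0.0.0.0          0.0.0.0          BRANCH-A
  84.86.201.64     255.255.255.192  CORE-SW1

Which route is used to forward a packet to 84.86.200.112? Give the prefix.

84.86.0.0/16

Entries matching 84.86.200.112:
  0.0.0.0/0 (default, matches everything)
  84.86.0.0/16 (84.86.0.0 - 84.86.255.255)
Most specific is 84.86.0.0/16.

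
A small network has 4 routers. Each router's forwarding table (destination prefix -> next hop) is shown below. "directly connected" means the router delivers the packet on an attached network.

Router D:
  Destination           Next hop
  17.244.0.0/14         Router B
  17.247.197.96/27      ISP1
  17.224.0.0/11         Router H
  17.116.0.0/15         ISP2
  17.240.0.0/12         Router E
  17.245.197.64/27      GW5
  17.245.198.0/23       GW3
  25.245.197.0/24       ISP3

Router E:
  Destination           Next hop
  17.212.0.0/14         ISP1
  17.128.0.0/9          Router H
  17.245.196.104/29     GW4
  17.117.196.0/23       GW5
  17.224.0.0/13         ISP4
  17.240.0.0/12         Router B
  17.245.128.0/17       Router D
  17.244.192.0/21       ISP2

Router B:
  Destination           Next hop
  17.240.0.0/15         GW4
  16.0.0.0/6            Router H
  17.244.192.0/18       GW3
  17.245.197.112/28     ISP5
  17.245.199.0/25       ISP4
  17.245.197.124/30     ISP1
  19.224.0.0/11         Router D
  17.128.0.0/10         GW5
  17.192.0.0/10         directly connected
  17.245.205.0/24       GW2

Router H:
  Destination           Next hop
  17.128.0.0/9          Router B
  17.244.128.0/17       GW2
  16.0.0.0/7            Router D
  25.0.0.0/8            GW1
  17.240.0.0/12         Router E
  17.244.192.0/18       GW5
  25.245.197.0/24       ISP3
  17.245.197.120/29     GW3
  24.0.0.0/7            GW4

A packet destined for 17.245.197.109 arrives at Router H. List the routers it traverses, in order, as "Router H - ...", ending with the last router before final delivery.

At Router H: longest match for 17.245.197.109 is 17.240.0.0/12 -> Router E
At Router E: longest match for 17.245.197.109 is 17.245.128.0/17 -> Router D
At Router D: longest match for 17.245.197.109 is 17.244.0.0/14 -> Router B
At Router B: longest match for 17.245.197.109 is 17.192.0.0/10 -> directly connected

Router H - Router E - Router D - Router B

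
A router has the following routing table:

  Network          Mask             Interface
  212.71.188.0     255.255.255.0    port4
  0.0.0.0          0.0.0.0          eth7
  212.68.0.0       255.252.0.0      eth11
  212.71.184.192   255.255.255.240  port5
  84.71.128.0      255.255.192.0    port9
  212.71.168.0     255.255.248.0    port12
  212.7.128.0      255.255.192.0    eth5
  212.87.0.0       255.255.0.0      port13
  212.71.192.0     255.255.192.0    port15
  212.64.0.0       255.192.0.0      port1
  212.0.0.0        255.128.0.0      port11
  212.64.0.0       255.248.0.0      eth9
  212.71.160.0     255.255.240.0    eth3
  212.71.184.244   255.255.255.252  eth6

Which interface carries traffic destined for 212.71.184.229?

Routes whose prefix contains 212.71.184.229:
  0.0.0.0/0 (default, matches everything) -> eth7
  212.0.0.0/9 (212.0.0.0 - 212.127.255.255) -> port11
  212.64.0.0/10 (212.64.0.0 - 212.127.255.255) -> port1
  212.64.0.0/13 (212.64.0.0 - 212.71.255.255) -> eth9
  212.68.0.0/14 (212.68.0.0 - 212.71.255.255) -> eth11
More-specific entries that do NOT match:
  212.71.184.244/30 (212.71.184.244 - 212.71.184.247) does not contain 212.71.184.229
  212.71.184.192/28 (212.71.184.192 - 212.71.184.207) does not contain 212.71.184.229
  212.71.188.0/24 (212.71.188.0 - 212.71.188.255) does not contain 212.71.184.229
  212.71.168.0/21 (212.71.168.0 - 212.71.175.255) does not contain 212.71.184.229
  212.71.160.0/20 (212.71.160.0 - 212.71.175.255) does not contain 212.71.184.229
  84.71.128.0/18 (84.71.128.0 - 84.71.191.255) does not contain 212.71.184.229
  212.7.128.0/18 (212.7.128.0 - 212.7.191.255) does not contain 212.71.184.229
  212.71.192.0/18 (212.71.192.0 - 212.71.255.255) does not contain 212.71.184.229
  212.87.0.0/16 (212.87.0.0 - 212.87.255.255) does not contain 212.71.184.229
Longest matching prefix is /14 -> interface eth11.

eth11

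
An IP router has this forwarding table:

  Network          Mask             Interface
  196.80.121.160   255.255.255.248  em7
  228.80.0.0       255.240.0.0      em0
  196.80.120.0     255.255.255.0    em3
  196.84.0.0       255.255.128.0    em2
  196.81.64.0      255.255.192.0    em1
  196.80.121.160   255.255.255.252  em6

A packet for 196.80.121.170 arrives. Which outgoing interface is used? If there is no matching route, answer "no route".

no route

No entry's prefix contains 196.80.121.170; there is no default route.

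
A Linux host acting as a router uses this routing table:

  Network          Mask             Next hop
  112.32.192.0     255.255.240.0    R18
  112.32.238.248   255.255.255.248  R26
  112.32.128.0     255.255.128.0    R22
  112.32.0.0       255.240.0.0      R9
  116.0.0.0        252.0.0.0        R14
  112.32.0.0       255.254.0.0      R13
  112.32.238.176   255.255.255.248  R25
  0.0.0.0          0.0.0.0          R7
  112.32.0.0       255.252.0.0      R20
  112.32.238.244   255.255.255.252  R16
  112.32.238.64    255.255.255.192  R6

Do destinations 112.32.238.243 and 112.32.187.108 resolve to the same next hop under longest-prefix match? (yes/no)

112.32.238.243: longest match 112.32.128.0/17 -> R22
112.32.187.108: longest match 112.32.128.0/17 -> R22

yes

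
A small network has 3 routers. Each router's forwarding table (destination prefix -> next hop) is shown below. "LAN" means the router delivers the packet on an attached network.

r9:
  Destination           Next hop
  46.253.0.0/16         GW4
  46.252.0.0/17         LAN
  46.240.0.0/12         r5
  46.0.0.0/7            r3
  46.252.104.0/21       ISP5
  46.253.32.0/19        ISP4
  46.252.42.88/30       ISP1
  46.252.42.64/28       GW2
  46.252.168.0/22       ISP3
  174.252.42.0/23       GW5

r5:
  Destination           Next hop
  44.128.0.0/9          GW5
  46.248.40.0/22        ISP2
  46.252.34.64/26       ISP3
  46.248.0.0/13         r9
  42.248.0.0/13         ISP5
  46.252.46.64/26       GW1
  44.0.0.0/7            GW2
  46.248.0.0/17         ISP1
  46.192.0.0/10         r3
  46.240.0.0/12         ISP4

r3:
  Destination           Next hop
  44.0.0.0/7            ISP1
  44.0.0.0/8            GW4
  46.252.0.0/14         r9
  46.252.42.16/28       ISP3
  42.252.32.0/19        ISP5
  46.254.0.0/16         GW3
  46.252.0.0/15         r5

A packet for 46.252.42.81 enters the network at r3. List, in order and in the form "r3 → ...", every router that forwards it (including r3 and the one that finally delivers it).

At r3: longest match for 46.252.42.81 is 46.252.0.0/15 -> r5
At r5: longest match for 46.252.42.81 is 46.248.0.0/13 -> r9
At r9: longest match for 46.252.42.81 is 46.252.0.0/17 -> LAN

r3 → r5 → r9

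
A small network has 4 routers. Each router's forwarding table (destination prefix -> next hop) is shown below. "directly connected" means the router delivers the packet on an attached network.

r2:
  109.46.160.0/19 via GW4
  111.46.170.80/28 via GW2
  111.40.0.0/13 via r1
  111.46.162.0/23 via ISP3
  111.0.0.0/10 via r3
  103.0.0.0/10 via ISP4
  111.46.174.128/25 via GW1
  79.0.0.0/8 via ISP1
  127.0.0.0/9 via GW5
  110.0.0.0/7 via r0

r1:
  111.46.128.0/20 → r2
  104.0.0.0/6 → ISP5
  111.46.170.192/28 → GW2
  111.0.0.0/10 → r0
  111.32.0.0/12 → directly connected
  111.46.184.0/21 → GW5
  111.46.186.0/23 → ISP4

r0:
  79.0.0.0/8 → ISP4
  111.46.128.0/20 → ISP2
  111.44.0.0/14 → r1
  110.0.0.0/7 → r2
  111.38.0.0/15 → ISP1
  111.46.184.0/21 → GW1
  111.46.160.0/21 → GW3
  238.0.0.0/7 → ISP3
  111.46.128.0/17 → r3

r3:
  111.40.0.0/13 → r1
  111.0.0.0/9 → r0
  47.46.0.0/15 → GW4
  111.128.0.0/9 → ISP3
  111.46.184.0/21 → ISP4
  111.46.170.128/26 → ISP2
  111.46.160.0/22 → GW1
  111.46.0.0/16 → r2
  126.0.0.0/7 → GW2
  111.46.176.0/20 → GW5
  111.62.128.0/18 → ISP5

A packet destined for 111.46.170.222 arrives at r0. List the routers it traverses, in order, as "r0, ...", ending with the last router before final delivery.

r0, r3, r2, r1

At r0: longest match for 111.46.170.222 is 111.46.128.0/17 -> r3
At r3: longest match for 111.46.170.222 is 111.46.0.0/16 -> r2
At r2: longest match for 111.46.170.222 is 111.40.0.0/13 -> r1
At r1: longest match for 111.46.170.222 is 111.32.0.0/12 -> directly connected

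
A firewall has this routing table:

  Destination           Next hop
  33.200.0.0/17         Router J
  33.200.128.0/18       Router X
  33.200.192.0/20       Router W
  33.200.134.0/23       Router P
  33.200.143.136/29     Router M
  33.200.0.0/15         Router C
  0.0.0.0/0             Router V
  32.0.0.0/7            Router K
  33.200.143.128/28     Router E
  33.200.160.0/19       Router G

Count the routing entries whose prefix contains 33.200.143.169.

4

Prefixes containing 33.200.143.169:
  0.0.0.0/0 (default, matches everything)
  32.0.0.0/7 (32.0.0.0 - 33.255.255.255)
  33.200.0.0/15 (33.200.0.0 - 33.201.255.255)
  33.200.128.0/18 (33.200.128.0 - 33.200.191.255)
Total matching entries: 4.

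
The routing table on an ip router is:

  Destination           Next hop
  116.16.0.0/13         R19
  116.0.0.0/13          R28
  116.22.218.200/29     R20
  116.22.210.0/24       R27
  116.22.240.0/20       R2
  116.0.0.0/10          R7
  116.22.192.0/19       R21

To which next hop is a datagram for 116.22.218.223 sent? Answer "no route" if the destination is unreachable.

Routes whose prefix contains 116.22.218.223:
  116.0.0.0/10 (116.0.0.0 - 116.63.255.255) -> R7
  116.16.0.0/13 (116.16.0.0 - 116.23.255.255) -> R19
  116.22.192.0/19 (116.22.192.0 - 116.22.223.255) -> R21
More-specific entries that do NOT match:
  116.22.218.200/29 (116.22.218.200 - 116.22.218.207) does not contain 116.22.218.223
  116.22.210.0/24 (116.22.210.0 - 116.22.210.255) does not contain 116.22.218.223
  116.22.240.0/20 (116.22.240.0 - 116.22.255.255) does not contain 116.22.218.223
Longest matching prefix is /19 -> next hop R21.

R21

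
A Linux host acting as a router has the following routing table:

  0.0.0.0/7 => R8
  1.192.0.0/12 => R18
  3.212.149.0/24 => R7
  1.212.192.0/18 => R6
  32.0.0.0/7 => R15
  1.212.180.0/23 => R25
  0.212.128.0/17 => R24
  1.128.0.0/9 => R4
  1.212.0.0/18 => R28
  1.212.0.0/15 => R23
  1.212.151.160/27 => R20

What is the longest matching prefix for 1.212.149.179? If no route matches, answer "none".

Entries matching 1.212.149.179:
  0.0.0.0/7 (0.0.0.0 - 1.255.255.255)
  1.128.0.0/9 (1.128.0.0 - 1.255.255.255)
  1.212.0.0/15 (1.212.0.0 - 1.213.255.255)
Most specific is 1.212.0.0/15.

1.212.0.0/15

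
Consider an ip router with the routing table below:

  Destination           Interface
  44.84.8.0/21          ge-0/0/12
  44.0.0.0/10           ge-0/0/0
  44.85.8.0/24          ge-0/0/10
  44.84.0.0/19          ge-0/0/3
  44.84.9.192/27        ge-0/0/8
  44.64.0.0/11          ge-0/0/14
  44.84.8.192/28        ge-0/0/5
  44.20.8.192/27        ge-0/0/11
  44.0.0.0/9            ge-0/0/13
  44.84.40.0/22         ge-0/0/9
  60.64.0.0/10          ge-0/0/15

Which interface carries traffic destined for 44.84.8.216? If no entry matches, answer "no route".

Routes whose prefix contains 44.84.8.216:
  44.0.0.0/9 (44.0.0.0 - 44.127.255.255) -> ge-0/0/13
  44.64.0.0/11 (44.64.0.0 - 44.95.255.255) -> ge-0/0/14
  44.84.0.0/19 (44.84.0.0 - 44.84.31.255) -> ge-0/0/3
  44.84.8.0/21 (44.84.8.0 - 44.84.15.255) -> ge-0/0/12
More-specific entries that do NOT match:
  44.84.8.192/28 (44.84.8.192 - 44.84.8.207) does not contain 44.84.8.216
  44.84.9.192/27 (44.84.9.192 - 44.84.9.223) does not contain 44.84.8.216
  44.20.8.192/27 (44.20.8.192 - 44.20.8.223) does not contain 44.84.8.216
  44.85.8.0/24 (44.85.8.0 - 44.85.8.255) does not contain 44.84.8.216
  44.84.40.0/22 (44.84.40.0 - 44.84.43.255) does not contain 44.84.8.216
Longest matching prefix is /21 -> interface ge-0/0/12.

ge-0/0/12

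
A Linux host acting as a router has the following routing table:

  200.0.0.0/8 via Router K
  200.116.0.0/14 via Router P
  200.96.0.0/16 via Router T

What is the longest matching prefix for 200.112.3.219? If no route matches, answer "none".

200.0.0.0/8

Entries matching 200.112.3.219:
  200.0.0.0/8 (200.0.0.0 - 200.255.255.255)
Most specific is 200.0.0.0/8.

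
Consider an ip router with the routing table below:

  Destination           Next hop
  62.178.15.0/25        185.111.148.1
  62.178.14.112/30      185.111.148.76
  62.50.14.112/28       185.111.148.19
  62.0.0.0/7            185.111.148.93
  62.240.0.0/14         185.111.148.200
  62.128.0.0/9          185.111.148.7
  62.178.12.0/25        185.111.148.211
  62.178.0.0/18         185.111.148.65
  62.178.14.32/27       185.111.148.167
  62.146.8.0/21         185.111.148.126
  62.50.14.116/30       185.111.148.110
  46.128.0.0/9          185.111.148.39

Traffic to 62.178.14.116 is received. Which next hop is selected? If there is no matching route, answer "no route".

185.111.148.65

Routes whose prefix contains 62.178.14.116:
  62.0.0.0/7 (62.0.0.0 - 63.255.255.255) -> 185.111.148.93
  62.128.0.0/9 (62.128.0.0 - 62.255.255.255) -> 185.111.148.7
  62.178.0.0/18 (62.178.0.0 - 62.178.63.255) -> 185.111.148.65
More-specific entries that do NOT match:
  62.178.14.112/30 (62.178.14.112 - 62.178.14.115) does not contain 62.178.14.116
  62.50.14.116/30 (62.50.14.116 - 62.50.14.119) does not contain 62.178.14.116
  62.50.14.112/28 (62.50.14.112 - 62.50.14.127) does not contain 62.178.14.116
  62.178.14.32/27 (62.178.14.32 - 62.178.14.63) does not contain 62.178.14.116
  62.178.15.0/25 (62.178.15.0 - 62.178.15.127) does not contain 62.178.14.116
  62.178.12.0/25 (62.178.12.0 - 62.178.12.127) does not contain 62.178.14.116
  62.146.8.0/21 (62.146.8.0 - 62.146.15.255) does not contain 62.178.14.116
Longest matching prefix is /18 -> next hop 185.111.148.65.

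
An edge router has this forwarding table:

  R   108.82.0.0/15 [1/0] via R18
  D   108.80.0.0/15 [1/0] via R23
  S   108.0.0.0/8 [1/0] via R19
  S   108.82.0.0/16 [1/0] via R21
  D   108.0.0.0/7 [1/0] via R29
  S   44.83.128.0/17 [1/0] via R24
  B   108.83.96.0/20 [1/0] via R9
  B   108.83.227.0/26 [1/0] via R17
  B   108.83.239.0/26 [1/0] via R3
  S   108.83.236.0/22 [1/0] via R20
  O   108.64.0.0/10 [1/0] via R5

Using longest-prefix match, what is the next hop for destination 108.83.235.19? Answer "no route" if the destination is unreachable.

Routes whose prefix contains 108.83.235.19:
  108.0.0.0/7 (108.0.0.0 - 109.255.255.255) -> R29
  108.0.0.0/8 (108.0.0.0 - 108.255.255.255) -> R19
  108.64.0.0/10 (108.64.0.0 - 108.127.255.255) -> R5
  108.82.0.0/15 (108.82.0.0 - 108.83.255.255) -> R18
More-specific entries that do NOT match:
  108.83.227.0/26 (108.83.227.0 - 108.83.227.63) does not contain 108.83.235.19
  108.83.239.0/26 (108.83.239.0 - 108.83.239.63) does not contain 108.83.235.19
  108.83.236.0/22 (108.83.236.0 - 108.83.239.255) does not contain 108.83.235.19
  108.83.96.0/20 (108.83.96.0 - 108.83.111.255) does not contain 108.83.235.19
  44.83.128.0/17 (44.83.128.0 - 44.83.255.255) does not contain 108.83.235.19
  108.82.0.0/16 (108.82.0.0 - 108.82.255.255) does not contain 108.83.235.19
Longest matching prefix is /15 -> next hop R18.

R18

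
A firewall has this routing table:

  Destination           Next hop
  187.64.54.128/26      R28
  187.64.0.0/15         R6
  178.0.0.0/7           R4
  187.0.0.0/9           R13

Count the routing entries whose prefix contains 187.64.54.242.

Prefixes containing 187.64.54.242:
  187.0.0.0/9 (187.0.0.0 - 187.127.255.255)
  187.64.0.0/15 (187.64.0.0 - 187.65.255.255)
Total matching entries: 2.

2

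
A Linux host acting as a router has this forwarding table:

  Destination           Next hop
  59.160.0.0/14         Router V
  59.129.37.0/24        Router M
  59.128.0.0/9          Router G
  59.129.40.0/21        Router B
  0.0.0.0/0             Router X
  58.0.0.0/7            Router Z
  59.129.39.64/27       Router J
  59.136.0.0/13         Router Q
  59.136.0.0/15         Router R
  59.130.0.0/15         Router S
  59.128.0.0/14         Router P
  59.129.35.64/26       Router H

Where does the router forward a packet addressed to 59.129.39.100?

Routes whose prefix contains 59.129.39.100:
  0.0.0.0/0 (default, matches everything) -> Router X
  58.0.0.0/7 (58.0.0.0 - 59.255.255.255) -> Router Z
  59.128.0.0/9 (59.128.0.0 - 59.255.255.255) -> Router G
  59.128.0.0/14 (59.128.0.0 - 59.131.255.255) -> Router P
More-specific entries that do NOT match:
  59.129.39.64/27 (59.129.39.64 - 59.129.39.95) does not contain 59.129.39.100
  59.129.35.64/26 (59.129.35.64 - 59.129.35.127) does not contain 59.129.39.100
  59.129.37.0/24 (59.129.37.0 - 59.129.37.255) does not contain 59.129.39.100
  59.129.40.0/21 (59.129.40.0 - 59.129.47.255) does not contain 59.129.39.100
  59.136.0.0/15 (59.136.0.0 - 59.137.255.255) does not contain 59.129.39.100
  59.130.0.0/15 (59.130.0.0 - 59.131.255.255) does not contain 59.129.39.100
Longest matching prefix is /14 -> next hop Router P.

Router P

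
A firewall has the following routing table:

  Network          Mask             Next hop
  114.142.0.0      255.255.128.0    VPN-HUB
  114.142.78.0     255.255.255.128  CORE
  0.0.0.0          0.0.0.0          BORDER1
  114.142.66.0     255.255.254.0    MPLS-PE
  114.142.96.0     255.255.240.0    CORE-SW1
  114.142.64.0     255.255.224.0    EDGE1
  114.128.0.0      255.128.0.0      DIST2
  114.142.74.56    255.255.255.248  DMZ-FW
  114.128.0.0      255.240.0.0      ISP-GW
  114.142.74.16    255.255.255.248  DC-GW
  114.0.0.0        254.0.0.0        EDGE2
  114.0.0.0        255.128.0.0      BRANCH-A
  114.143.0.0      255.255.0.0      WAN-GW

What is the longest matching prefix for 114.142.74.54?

114.142.64.0/19

Entries matching 114.142.74.54:
  0.0.0.0/0 (default, matches everything)
  114.0.0.0/7 (114.0.0.0 - 115.255.255.255)
  114.128.0.0/9 (114.128.0.0 - 114.255.255.255)
  114.128.0.0/12 (114.128.0.0 - 114.143.255.255)
  114.142.0.0/17 (114.142.0.0 - 114.142.127.255)
  114.142.64.0/19 (114.142.64.0 - 114.142.95.255)
Most specific is 114.142.64.0/19.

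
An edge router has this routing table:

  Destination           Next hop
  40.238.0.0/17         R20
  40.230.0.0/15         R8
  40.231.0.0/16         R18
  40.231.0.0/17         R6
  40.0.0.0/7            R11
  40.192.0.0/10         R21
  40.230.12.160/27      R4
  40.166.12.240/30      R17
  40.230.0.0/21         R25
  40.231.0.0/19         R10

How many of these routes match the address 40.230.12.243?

3

Prefixes containing 40.230.12.243:
  40.0.0.0/7 (40.0.0.0 - 41.255.255.255)
  40.192.0.0/10 (40.192.0.0 - 40.255.255.255)
  40.230.0.0/15 (40.230.0.0 - 40.231.255.255)
Total matching entries: 3.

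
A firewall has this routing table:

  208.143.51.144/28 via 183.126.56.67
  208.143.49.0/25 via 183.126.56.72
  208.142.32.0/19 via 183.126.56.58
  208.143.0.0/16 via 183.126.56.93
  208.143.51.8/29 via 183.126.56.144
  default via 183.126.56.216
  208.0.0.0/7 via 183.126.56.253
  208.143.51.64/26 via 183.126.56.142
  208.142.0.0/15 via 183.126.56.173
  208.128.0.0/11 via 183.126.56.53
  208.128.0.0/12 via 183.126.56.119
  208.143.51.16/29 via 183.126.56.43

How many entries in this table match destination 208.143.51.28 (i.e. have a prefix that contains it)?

6

Prefixes containing 208.143.51.28:
  0.0.0.0/0 (default, matches everything)
  208.0.0.0/7 (208.0.0.0 - 209.255.255.255)
  208.128.0.0/11 (208.128.0.0 - 208.159.255.255)
  208.128.0.0/12 (208.128.0.0 - 208.143.255.255)
  208.142.0.0/15 (208.142.0.0 - 208.143.255.255)
  208.143.0.0/16 (208.143.0.0 - 208.143.255.255)
Total matching entries: 6.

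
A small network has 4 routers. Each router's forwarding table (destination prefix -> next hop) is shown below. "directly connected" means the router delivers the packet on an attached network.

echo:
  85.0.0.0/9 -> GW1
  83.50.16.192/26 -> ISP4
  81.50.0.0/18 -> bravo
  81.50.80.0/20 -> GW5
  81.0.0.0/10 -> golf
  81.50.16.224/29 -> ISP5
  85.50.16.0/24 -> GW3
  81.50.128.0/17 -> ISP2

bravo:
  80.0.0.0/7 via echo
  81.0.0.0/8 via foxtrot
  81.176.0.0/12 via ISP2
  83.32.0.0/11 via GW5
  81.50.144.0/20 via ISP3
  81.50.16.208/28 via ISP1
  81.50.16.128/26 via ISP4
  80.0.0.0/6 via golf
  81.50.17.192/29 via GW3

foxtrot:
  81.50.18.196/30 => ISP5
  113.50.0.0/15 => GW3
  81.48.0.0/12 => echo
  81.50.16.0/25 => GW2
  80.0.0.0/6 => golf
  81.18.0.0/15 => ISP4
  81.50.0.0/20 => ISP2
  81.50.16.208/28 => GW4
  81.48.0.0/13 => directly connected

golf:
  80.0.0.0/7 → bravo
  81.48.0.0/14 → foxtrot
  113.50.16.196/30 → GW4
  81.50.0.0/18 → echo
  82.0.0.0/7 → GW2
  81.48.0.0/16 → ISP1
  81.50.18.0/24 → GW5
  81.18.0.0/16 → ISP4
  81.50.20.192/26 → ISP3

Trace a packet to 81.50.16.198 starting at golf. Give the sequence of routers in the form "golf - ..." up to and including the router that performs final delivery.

At golf: longest match for 81.50.16.198 is 81.50.0.0/18 -> echo
At echo: longest match for 81.50.16.198 is 81.50.0.0/18 -> bravo
At bravo: longest match for 81.50.16.198 is 81.0.0.0/8 -> foxtrot
At foxtrot: longest match for 81.50.16.198 is 81.48.0.0/13 -> directly connected

golf - echo - bravo - foxtrot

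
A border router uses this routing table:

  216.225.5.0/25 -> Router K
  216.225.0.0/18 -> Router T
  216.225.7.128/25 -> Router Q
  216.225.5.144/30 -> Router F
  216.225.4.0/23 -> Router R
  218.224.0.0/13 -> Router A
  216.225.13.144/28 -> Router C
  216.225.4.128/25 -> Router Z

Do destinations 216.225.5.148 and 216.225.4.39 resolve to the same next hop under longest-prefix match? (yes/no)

216.225.5.148: longest match 216.225.4.0/23 -> Router R
216.225.4.39: longest match 216.225.4.0/23 -> Router R

yes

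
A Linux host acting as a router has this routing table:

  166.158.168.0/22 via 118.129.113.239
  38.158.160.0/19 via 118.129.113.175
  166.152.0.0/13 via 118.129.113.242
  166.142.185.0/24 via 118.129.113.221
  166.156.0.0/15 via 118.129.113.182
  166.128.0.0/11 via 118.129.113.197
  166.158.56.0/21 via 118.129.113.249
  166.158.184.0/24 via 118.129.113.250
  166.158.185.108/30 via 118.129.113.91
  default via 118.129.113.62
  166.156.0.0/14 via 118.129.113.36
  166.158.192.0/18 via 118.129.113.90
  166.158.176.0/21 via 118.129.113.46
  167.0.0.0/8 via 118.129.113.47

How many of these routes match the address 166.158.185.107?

4

Prefixes containing 166.158.185.107:
  0.0.0.0/0 (default, matches everything)
  166.128.0.0/11 (166.128.0.0 - 166.159.255.255)
  166.152.0.0/13 (166.152.0.0 - 166.159.255.255)
  166.156.0.0/14 (166.156.0.0 - 166.159.255.255)
Total matching entries: 4.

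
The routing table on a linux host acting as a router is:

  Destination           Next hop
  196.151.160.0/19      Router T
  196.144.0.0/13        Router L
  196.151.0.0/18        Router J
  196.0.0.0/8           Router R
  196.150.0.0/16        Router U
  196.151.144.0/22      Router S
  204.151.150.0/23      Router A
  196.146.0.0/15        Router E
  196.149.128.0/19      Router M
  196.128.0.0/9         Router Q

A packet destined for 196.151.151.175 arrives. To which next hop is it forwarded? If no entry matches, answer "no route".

Routes whose prefix contains 196.151.151.175:
  196.0.0.0/8 (196.0.0.0 - 196.255.255.255) -> Router R
  196.128.0.0/9 (196.128.0.0 - 196.255.255.255) -> Router Q
  196.144.0.0/13 (196.144.0.0 - 196.151.255.255) -> Router L
More-specific entries that do NOT match:
  204.151.150.0/23 (204.151.150.0 - 204.151.151.255) does not contain 196.151.151.175
  196.151.144.0/22 (196.151.144.0 - 196.151.147.255) does not contain 196.151.151.175
  196.151.160.0/19 (196.151.160.0 - 196.151.191.255) does not contain 196.151.151.175
  196.149.128.0/19 (196.149.128.0 - 196.149.159.255) does not contain 196.151.151.175
  196.151.0.0/18 (196.151.0.0 - 196.151.63.255) does not contain 196.151.151.175
  196.150.0.0/16 (196.150.0.0 - 196.150.255.255) does not contain 196.151.151.175
  196.146.0.0/15 (196.146.0.0 - 196.147.255.255) does not contain 196.151.151.175
Longest matching prefix is /13 -> next hop Router L.

Router L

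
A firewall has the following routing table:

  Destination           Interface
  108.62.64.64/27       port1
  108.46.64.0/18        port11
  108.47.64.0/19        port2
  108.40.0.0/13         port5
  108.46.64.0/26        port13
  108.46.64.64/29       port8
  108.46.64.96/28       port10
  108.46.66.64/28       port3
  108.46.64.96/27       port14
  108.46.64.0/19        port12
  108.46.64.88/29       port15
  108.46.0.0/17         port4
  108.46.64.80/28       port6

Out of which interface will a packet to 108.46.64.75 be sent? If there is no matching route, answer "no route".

Routes whose prefix contains 108.46.64.75:
  108.40.0.0/13 (108.40.0.0 - 108.47.255.255) -> port5
  108.46.0.0/17 (108.46.0.0 - 108.46.127.255) -> port4
  108.46.64.0/18 (108.46.64.0 - 108.46.127.255) -> port11
  108.46.64.0/19 (108.46.64.0 - 108.46.95.255) -> port12
More-specific entries that do NOT match:
  108.46.64.64/29 (108.46.64.64 - 108.46.64.71) does not contain 108.46.64.75
  108.46.64.88/29 (108.46.64.88 - 108.46.64.95) does not contain 108.46.64.75
  108.46.64.96/28 (108.46.64.96 - 108.46.64.111) does not contain 108.46.64.75
  108.46.66.64/28 (108.46.66.64 - 108.46.66.79) does not contain 108.46.64.75
  108.46.64.80/28 (108.46.64.80 - 108.46.64.95) does not contain 108.46.64.75
  108.62.64.64/27 (108.62.64.64 - 108.62.64.95) does not contain 108.46.64.75
  108.46.64.96/27 (108.46.64.96 - 108.46.64.127) does not contain 108.46.64.75
  108.46.64.0/26 (108.46.64.0 - 108.46.64.63) does not contain 108.46.64.75
Longest matching prefix is /19 -> interface port12.

port12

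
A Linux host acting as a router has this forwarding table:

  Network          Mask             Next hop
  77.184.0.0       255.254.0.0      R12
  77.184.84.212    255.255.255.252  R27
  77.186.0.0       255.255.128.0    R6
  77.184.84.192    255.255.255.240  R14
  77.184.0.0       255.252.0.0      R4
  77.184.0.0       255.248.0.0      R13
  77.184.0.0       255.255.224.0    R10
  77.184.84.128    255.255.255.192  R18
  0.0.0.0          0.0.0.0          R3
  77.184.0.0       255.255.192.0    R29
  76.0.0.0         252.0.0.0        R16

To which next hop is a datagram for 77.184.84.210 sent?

R12

Routes whose prefix contains 77.184.84.210:
  0.0.0.0/0 (default, matches everything) -> R3
  76.0.0.0/6 (76.0.0.0 - 79.255.255.255) -> R16
  77.184.0.0/13 (77.184.0.0 - 77.191.255.255) -> R13
  77.184.0.0/14 (77.184.0.0 - 77.187.255.255) -> R4
  77.184.0.0/15 (77.184.0.0 - 77.185.255.255) -> R12
More-specific entries that do NOT match:
  77.184.84.212/30 (77.184.84.212 - 77.184.84.215) does not contain 77.184.84.210
  77.184.84.192/28 (77.184.84.192 - 77.184.84.207) does not contain 77.184.84.210
  77.184.84.128/26 (77.184.84.128 - 77.184.84.191) does not contain 77.184.84.210
  77.184.0.0/19 (77.184.0.0 - 77.184.31.255) does not contain 77.184.84.210
  77.184.0.0/18 (77.184.0.0 - 77.184.63.255) does not contain 77.184.84.210
  77.186.0.0/17 (77.186.0.0 - 77.186.127.255) does not contain 77.184.84.210
Longest matching prefix is /15 -> next hop R12.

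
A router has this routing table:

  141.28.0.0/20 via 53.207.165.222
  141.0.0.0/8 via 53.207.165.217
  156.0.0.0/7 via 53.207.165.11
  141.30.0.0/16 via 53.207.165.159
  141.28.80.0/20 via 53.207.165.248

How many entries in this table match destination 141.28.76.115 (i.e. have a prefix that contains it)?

1

Prefixes containing 141.28.76.115:
  141.0.0.0/8 (141.0.0.0 - 141.255.255.255)
Total matching entries: 1.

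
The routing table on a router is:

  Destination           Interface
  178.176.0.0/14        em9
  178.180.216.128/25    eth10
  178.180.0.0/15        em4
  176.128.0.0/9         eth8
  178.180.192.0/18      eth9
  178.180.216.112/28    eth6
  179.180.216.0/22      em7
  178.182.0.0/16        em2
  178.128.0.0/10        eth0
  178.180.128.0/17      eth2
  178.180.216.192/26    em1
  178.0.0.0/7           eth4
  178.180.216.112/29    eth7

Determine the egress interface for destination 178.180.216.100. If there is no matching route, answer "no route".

eth9

Routes whose prefix contains 178.180.216.100:
  178.0.0.0/7 (178.0.0.0 - 179.255.255.255) -> eth4
  178.128.0.0/10 (178.128.0.0 - 178.191.255.255) -> eth0
  178.180.0.0/15 (178.180.0.0 - 178.181.255.255) -> em4
  178.180.128.0/17 (178.180.128.0 - 178.180.255.255) -> eth2
  178.180.192.0/18 (178.180.192.0 - 178.180.255.255) -> eth9
More-specific entries that do NOT match:
  178.180.216.112/29 (178.180.216.112 - 178.180.216.119) does not contain 178.180.216.100
  178.180.216.112/28 (178.180.216.112 - 178.180.216.127) does not contain 178.180.216.100
  178.180.216.192/26 (178.180.216.192 - 178.180.216.255) does not contain 178.180.216.100
  178.180.216.128/25 (178.180.216.128 - 178.180.216.255) does not contain 178.180.216.100
  179.180.216.0/22 (179.180.216.0 - 179.180.219.255) does not contain 178.180.216.100
Longest matching prefix is /18 -> interface eth9.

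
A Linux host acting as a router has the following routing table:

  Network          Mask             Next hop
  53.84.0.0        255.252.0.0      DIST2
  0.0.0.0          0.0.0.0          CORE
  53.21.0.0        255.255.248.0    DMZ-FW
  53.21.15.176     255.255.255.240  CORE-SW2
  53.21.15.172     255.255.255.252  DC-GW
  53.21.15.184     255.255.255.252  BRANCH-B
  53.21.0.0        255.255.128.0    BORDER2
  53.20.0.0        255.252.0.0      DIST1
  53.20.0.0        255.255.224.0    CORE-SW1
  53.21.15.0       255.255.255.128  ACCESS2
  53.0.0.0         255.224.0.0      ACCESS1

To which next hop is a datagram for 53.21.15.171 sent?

Routes whose prefix contains 53.21.15.171:
  0.0.0.0/0 (default, matches everything) -> CORE
  53.0.0.0/11 (53.0.0.0 - 53.31.255.255) -> ACCESS1
  53.20.0.0/14 (53.20.0.0 - 53.23.255.255) -> DIST1
  53.21.0.0/17 (53.21.0.0 - 53.21.127.255) -> BORDER2
More-specific entries that do NOT match:
  53.21.15.172/30 (53.21.15.172 - 53.21.15.175) does not contain 53.21.15.171
  53.21.15.184/30 (53.21.15.184 - 53.21.15.187) does not contain 53.21.15.171
  53.21.15.176/28 (53.21.15.176 - 53.21.15.191) does not contain 53.21.15.171
  53.21.15.0/25 (53.21.15.0 - 53.21.15.127) does not contain 53.21.15.171
  53.21.0.0/21 (53.21.0.0 - 53.21.7.255) does not contain 53.21.15.171
  53.20.0.0/19 (53.20.0.0 - 53.20.31.255) does not contain 53.21.15.171
Longest matching prefix is /17 -> next hop BORDER2.

BORDER2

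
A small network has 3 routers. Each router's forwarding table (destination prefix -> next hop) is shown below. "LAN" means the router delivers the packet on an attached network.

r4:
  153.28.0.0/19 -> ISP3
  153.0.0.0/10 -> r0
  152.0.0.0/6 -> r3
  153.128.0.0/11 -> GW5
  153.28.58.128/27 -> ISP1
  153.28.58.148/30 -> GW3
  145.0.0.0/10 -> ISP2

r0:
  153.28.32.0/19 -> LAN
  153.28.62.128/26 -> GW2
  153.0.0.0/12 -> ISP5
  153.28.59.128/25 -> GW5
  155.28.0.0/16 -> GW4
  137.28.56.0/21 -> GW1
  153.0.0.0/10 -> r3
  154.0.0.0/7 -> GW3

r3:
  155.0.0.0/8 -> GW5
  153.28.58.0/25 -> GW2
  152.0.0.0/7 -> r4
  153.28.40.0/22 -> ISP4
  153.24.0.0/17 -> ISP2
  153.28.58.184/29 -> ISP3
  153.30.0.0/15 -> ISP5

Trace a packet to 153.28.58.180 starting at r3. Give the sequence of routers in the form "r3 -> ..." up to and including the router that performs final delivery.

r3 -> r4 -> r0

At r3: longest match for 153.28.58.180 is 152.0.0.0/7 -> r4
At r4: longest match for 153.28.58.180 is 153.0.0.0/10 -> r0
At r0: longest match for 153.28.58.180 is 153.28.32.0/19 -> LAN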